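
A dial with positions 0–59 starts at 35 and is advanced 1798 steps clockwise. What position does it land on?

33

1798 − 29·60 = 58, so 1798 ≡ 58 (mod 60).
(35 + 58) mod 60 = 33.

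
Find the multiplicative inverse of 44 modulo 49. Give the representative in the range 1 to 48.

39

49 = 1·44 + 5
44 = 8·5 + 4
5 = 1·4 + 1
4 = 4·1 + 0
Back-substituting gives 44·39 ≡ 1 (mod 49).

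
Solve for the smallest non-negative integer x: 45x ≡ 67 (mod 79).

The inverse of 45 mod 79 is 72 (since 45·72 = 3240 ≡ 1).
Multiplying both sides by 72: x ≡ 72·67 = 4824 ≡ 5 (mod 79).
Check: 45·5 = 225 = 2·79 + 67.

5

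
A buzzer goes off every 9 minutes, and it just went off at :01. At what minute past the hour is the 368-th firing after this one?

13

368·9 = 3312.
Dividing 3312 by 60 gives quotient 55 and remainder 12.
(1 + 12) mod 60 = 13.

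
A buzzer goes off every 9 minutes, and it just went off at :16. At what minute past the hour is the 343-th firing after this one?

343·9 = 3087.
Dividing 3087 by 60 gives quotient 51 and remainder 27.
(16 + 27) mod 60 = 43.

43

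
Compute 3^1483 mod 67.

52

Square-and-reduce mod 67: 3^1≡3, 3^2≡9, 3^4≡14, 3^8≡62, 3^16≡25, 3^32≡22, 3^64≡15, 3^128≡24, 3^256≡40, 3^512≡59, 3^1024≡64.
Since 1483 = 1 + 2 + 8 + 64 + 128 + 256 + 1024 in binary, 3^1483 ≡ 3·9·62·15·24·40·64 ≡ 52 (mod 67).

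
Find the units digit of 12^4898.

4

Powers of 2 mod 10 repeat with period 4: 2, 4, 8, 6.
4898 mod 4 = 2, so the last digit matches 2^2 = 4.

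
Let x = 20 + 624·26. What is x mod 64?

52

624·26 = 16224.
16224 = 253·64 + 32, so 16224 mod 64 = 32.
(20 + 32) mod 64 = 52.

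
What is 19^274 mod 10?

1

The units digit of 19^n cycles with period 2: 9, 1, …
274 leaves remainder 0 on division by 2, so 19^274 ends in 1.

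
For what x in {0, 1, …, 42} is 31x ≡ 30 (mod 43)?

31⁻¹ ≡ 25 (mod 43) because 31·25 = 775 = 18·43 + 1.
So x ≡ 25·30 = 750 ≡ 19 (mod 43).

19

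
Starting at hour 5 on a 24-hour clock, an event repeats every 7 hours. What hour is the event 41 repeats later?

4

41·7 = 287.
287 = 11·24 + 23, so 287 mod 24 = 23.
(5 + 23) mod 24 = 4.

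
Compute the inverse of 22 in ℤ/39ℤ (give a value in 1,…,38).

16

39 = 1·22 + 17
22 = 1·17 + 5
17 = 3·5 + 2
5 = 2·2 + 1
2 = 2·1 + 0
Back-substituting gives 22·16 ≡ 1 (mod 39).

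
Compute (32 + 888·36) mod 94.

888·36 = 31968.
31968 − 340·94 = 8, so 31968 ≡ 8 (mod 94).
(32 + 8) mod 94 = 40.

40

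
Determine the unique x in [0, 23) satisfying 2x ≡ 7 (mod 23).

15

The inverse of 2 mod 23 is 12 (since 2·12 = 24 ≡ 1).
So x ≡ 12·7 = 84 ≡ 15 (mod 23).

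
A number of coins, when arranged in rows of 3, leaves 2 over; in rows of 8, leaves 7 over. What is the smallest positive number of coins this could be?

23

x ≡ 2 (mod 3) gives x ∈ {2, 5, 8, 11, 14, 17, 20, 23}.
The first of these with x mod 8 = 7 is 23.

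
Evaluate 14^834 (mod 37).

36

Successive squares of 14 mod 37: 14^1≡14, 14^2≡11, 14^4≡10, 14^8≡26, 14^16≡10, 14^32≡26, 14^64≡10, 14^128≡26, 14^256≡10, 14^512≡26.
Since 834 = 2 + 64 + 256 + 512 in binary, 14^834 ≡ 11·10·10·26 ≡ 36 (mod 37).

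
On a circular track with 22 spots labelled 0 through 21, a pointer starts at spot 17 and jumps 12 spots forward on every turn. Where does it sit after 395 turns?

395·12 = 4740.
4740 − 215·22 = 10, so 4740 ≡ 10 (mod 22).
(17 + 10) mod 22 = 5.

5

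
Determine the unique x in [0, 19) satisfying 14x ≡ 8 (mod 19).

14⁻¹ ≡ 15 (mod 19) because 14·15 = 210 = 11·19 + 1.
Multiplying both sides by 15: x ≡ 15·8 = 120 ≡ 6 (mod 19).
Check: 14·6 = 84 = 4·19 + 8.

6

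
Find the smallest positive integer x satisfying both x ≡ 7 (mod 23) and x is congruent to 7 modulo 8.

Since 8·3 ≡ 1 (mod 23), take x = 7 + 8·((7−7)·3 mod 23) = 7 + 8·0 = 7.
Check: 7 mod 23 = 7, 7 mod 8 = 7.

7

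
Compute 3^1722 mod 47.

Square-and-reduce mod 47: 3^1≡3, 3^2≡9, 3^4≡34, 3^8≡28, 3^16≡32, 3^32≡37, 3^64≡6, 3^128≡36, 3^256≡27, 3^512≡24, 3^1024≡12.
Since 1722 = 2 + 8 + 16 + 32 + 128 + 512 + 1024 in binary, 3^1722 ≡ 9·28·32·37·36·24·12 ≡ 7 (mod 47).

7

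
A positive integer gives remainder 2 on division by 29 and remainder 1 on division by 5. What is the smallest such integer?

x ≡ 1 (mod 5) gives x ∈ {1, 6, 11, 16, 21, 26, 31}.
The first of these with x mod 29 = 2 is 31.

31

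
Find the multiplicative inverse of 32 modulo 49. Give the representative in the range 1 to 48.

32·23 = 736 = 15·49 + 1, so 32⁻¹ ≡ 23 (mod 49).

23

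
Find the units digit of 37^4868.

1

Last digits of 7^n: 7, 9, 3, 1 (period 4).
4868 mod 4 = 0, so the last digit matches 7^4 = 1.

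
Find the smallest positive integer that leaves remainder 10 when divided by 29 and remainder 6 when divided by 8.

x ≡ 6 (mod 8) gives x ∈ {6, 14, 22, 30, 38, 46, 54, 62, …}.
The first of these with x mod 29 = 10 is 126.

126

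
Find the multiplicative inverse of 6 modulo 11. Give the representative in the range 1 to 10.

2

11 = 1·6 + 5
6 = 1·5 + 1
5 = 5·1 + 0
Back-substituting gives 6·2 ≡ 1 (mod 11).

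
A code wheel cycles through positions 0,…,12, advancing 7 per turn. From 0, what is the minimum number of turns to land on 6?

12

7⁻¹ ≡ 2 (mod 13) because 7·2 = 14 = 1·13 + 1.
So x ≡ 2·6 = 12 ≡ 12 (mod 13).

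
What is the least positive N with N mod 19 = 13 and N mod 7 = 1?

x ≡ 1 (mod 7) gives x ∈ {1, 8, 15, 22, 29, 36, 43, 50, …}.
The first of these with x mod 19 = 13 is 127.

127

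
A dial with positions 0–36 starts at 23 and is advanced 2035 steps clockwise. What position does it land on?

Dividing 2035 by 37 gives quotient 55 and remainder 0.
(23 + 0) mod 37 = 23.

23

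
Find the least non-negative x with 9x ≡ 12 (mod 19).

14

9⁻¹ ≡ 17 (mod 19) because 9·17 = 153 = 8·19 + 1.
Multiplying both sides by 17: x ≡ 17·12 = 204 ≡ 14 (mod 19).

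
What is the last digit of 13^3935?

Powers of 3 mod 10 repeat with period 4: 3, 9, 7, 1.
3935 mod 4 = 3, so the last digit matches 3^3 = 7.

7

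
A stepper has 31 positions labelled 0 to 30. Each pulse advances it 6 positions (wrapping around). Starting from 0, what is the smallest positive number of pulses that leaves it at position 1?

26

6·26 = 156 = 5·31 + 1, so 6⁻¹ ≡ 26 (mod 31).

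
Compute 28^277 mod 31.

By repeated squaring mod 31: 28^1≡28, 28^2≡9, 28^4≡19, 28^8≡20, 28^16≡28, 28^32≡9, 28^64≡19, 28^128≡20, 28^256≡28.
277 = 1 + 4 + 16 + 256, so 28^277 ≡ 28·19·28·28 ≡ 14 (mod 31).

14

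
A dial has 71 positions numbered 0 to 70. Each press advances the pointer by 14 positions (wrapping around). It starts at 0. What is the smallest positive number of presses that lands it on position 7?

36

14⁻¹ ≡ 66 (mod 71) because 14·66 = 924 = 13·71 + 1.
Multiplying both sides by 66: x ≡ 66·7 = 462 ≡ 36 (mod 71).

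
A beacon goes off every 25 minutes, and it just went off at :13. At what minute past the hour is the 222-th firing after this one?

43

222·25 = 5550.
5550 − 92·60 = 30, so 5550 ≡ 30 (mod 60).
(13 + 30) mod 60 = 43.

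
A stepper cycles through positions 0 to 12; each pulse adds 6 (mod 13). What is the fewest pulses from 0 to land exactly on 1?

11

6·11 = 66 = 5·13 + 1, so 6⁻¹ ≡ 11 (mod 13).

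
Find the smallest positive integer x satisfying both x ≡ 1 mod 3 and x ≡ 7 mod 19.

7

x ≡ 1 (mod 3) gives x ∈ {1, 4, 7}.
The first of these with x mod 19 = 7 is 7.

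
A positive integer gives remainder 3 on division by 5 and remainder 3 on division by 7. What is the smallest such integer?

3

x ≡ 3 (mod 5) gives x ∈ {3}.
The first of these with x mod 7 = 3 is 3.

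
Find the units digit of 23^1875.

7

Last digits of 3^n: 3, 9, 7, 1 (period 4).
1875 mod 4 = 3, so the last digit matches 3^3 = 7.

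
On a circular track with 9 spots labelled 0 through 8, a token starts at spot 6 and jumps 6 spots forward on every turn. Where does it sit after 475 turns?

3

475·6 = 2850.
2850 − 316·9 = 6, so 2850 ≡ 6 (mod 9).
(6 + 6) mod 9 = 3.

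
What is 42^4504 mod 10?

6

Powers of 2 mod 10 repeat with period 4: 2, 4, 8, 6.
4504 leaves remainder 0 on division by 4, so 42^4504 ends in 6.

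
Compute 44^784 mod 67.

6

Successive squares of 44 mod 67: 44^1≡44, 44^2≡60, 44^4≡49, 44^8≡56, 44^16≡54, 44^32≡35, 44^64≡19, 44^128≡26, 44^256≡6, 44^512≡36.
784 = 16 + 256 + 512, so 44^784 ≡ 54·6·36 ≡ 6 (mod 67).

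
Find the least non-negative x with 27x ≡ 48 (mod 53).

27⁻¹ ≡ 2 (mod 53) because 27·2 = 54 = 1·53 + 1.
Multiplying both sides by 2: x ≡ 2·48 = 96 ≡ 43 (mod 53).
Check: 27·43 = 1161 = 21·53 + 48.

43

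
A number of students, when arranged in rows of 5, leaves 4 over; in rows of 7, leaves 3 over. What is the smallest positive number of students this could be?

24

x ≡ 4 (mod 5) gives x ∈ {4, 9, 14, 19, 24}.
The first of these with x mod 7 = 3 is 24.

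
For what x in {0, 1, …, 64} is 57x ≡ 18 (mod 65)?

The inverse of 57 mod 65 is 8 (since 57·8 = 456 ≡ 1).
Multiplying both sides by 8: x ≡ 8·18 = 144 ≡ 14 (mod 65).

14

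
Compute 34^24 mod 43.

41

By repeated squaring mod 43: 34^1≡34, 34^2≡38, 34^4≡25, 34^8≡23, 34^16≡13.
24 = 8 + 16, so 34^24 ≡ 23·13 ≡ 41 (mod 43).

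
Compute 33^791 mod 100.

17

Square-and-reduce mod 100: 33^1≡33, 33^2≡89, 33^4≡21, 33^8≡41, 33^16≡81, 33^32≡61, 33^64≡21, 33^128≡41, 33^256≡81, 33^512≡61.
Since 791 = 1 + 2 + 4 + 16 + 256 + 512 in binary, 33^791 ≡ 33·89·21·81·81·61 ≡ 17 (mod 100).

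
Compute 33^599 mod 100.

97

Square-and-reduce mod 100: 33^1≡33, 33^2≡89, 33^4≡21, 33^8≡41, 33^16≡81, 33^32≡61, 33^64≡21, 33^128≡41, 33^256≡81, 33^512≡61.
599 = 1 + 2 + 4 + 16 + 64 + 512, so 33^599 ≡ 33·89·21·81·21·61 ≡ 97 (mod 100).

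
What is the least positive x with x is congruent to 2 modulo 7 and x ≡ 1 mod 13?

Since 13·6 ≡ 1 (mod 7), take x = 1 + 13·((2−1)·6 mod 7) = 1 + 13·6 = 79.
Check: 79 mod 7 = 2, 79 mod 13 = 1.

79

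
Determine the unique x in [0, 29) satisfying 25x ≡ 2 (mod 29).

25⁻¹ ≡ 7 (mod 29) because 25·7 = 175 = 6·29 + 1.
So x ≡ 7·2 = 14 ≡ 14 (mod 29).
Check: 25·14 = 350 = 12·29 + 2.

14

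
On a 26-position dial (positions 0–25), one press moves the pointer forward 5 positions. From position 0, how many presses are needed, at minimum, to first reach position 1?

21

26 = 5·5 + 1
5 = 5·1 + 0
Back-substituting gives 5·21 ≡ 1 (mod 26).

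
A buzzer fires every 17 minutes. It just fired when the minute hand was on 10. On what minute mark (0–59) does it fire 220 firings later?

220·17 = 3740.
3740 mod 60 = 20 (since 62·60 = 3720).
(10 + 20) mod 60 = 30.

30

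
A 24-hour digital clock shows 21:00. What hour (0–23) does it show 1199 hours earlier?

Dividing 1199 by 24 gives quotient 49 and remainder 23.
(21 − 23) mod 24 = 22.

22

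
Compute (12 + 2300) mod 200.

2300 = 11·200 + 100, so 2300 mod 200 = 100.
(12 + 100) mod 200 = 112.

112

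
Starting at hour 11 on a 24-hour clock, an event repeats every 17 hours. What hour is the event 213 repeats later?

8

213·17 = 3621.
3621 = 150·24 + 21, so 3621 mod 24 = 21.
(11 + 21) mod 24 = 8.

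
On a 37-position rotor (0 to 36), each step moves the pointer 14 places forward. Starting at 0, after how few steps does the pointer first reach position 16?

The inverse of 14 mod 37 is 8 (since 14·8 = 112 ≡ 1).
So x ≡ 8·16 = 128 ≡ 17 (mod 37).

17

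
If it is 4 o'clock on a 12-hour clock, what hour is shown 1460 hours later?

12

Dividing 1460 by 12 gives quotient 121 and remainder 8.
4 + 8 → 12 on a 12-hour dial.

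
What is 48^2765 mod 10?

8

Last digits of 8^n: 8, 4, 2, 6 (period 4).
2765 mod 4 = 1, so the last digit matches 8^1 = 8.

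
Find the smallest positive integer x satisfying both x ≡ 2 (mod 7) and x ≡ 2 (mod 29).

Since 29·1 ≡ 1 (mod 7), take x = 2 + 29·((2−2)·1 mod 7) = 2 + 29·0 = 2.
Check: 2 mod 7 = 2, 2 mod 29 = 2.

2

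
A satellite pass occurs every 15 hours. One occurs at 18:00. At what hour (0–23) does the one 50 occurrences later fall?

50·15 = 750.
Dividing 750 by 24 gives quotient 31 and remainder 6.
(18 + 6) mod 24 = 0.

0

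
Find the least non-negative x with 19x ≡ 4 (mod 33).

The inverse of 19 mod 33 is 7 (since 19·7 = 133 ≡ 1).
Multiplying both sides by 7: x ≡ 7·4 = 28 ≡ 28 (mod 33).
Check: 19·28 = 532 = 16·33 + 4.

28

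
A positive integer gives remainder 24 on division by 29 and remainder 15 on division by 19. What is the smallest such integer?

x ≡ 15 (mod 19) gives x ∈ {15, 34, 53}.
The first of these with x mod 29 = 24 is 53.

53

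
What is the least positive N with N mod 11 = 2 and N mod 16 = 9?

57

x ≡ 2 (mod 11) gives x ∈ {2, 13, 24, 35, 46, 57}.
The first of these with x mod 16 = 9 is 57.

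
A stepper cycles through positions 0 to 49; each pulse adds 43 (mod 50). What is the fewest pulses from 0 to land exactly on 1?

43·7 = 301 = 6·50 + 1, so 43⁻¹ ≡ 7 (mod 50).

7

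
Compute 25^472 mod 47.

Square-and-reduce mod 47: 25^1≡25, 25^2≡14, 25^4≡8, 25^8≡17, 25^16≡7, 25^32≡2, 25^64≡4, 25^128≡16, 25^256≡21.
472 = 8 + 16 + 64 + 128 + 256, so 25^472 ≡ 17·7·4·16·21 ≡ 42 (mod 47).

42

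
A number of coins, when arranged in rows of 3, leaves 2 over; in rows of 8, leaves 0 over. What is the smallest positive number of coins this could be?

8

Since 8·2 ≡ 1 (mod 3), take x = 0 + 8·((2−0)·2 mod 3) = 0 + 8·1 = 8.
Check: 8 mod 3 = 2, 8 mod 8 = 0.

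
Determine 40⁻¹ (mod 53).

40·4 = 160 = 3·53 + 1, so 40⁻¹ ≡ 4 (mod 53).

4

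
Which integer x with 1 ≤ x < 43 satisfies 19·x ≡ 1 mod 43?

19·34 = 646 = 15·43 + 1, so 19⁻¹ ≡ 34 (mod 43).

34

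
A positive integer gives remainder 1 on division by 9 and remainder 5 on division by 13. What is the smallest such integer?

x ≡ 1 (mod 9) gives x ∈ {1, 10, 19, 28, 37, 46, 55, 64, …}.
The first of these with x mod 13 = 5 is 109.

109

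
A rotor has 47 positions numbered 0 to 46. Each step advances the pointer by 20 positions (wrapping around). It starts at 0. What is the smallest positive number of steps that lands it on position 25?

The inverse of 20 mod 47 is 40 (since 20·40 = 800 ≡ 1).
Multiplying both sides by 40: x ≡ 40·25 = 1000 ≡ 13 (mod 47).
Check: 20·13 = 260 = 5·47 + 25.

13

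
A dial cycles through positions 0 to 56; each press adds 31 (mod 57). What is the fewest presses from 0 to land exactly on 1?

31·46 = 1426 = 25·57 + 1, so 31⁻¹ ≡ 46 (mod 57).

46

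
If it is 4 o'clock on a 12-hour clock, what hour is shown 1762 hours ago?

6

Dividing 1762 by 12 gives quotient 146 and remainder 10.
4 − 10 → 6 on a 12-hour dial.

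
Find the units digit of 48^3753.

The units digit of 48^n cycles with period 4: 8, 4, 2, 6, …
3753 mod 4 = 1, so the last digit matches 8^1 = 8.

8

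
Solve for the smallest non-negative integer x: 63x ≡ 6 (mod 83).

8

The inverse of 63 mod 83 is 29 (since 63·29 = 1827 ≡ 1).
So x ≡ 29·6 = 174 ≡ 8 (mod 83).
Check: 63·8 = 504 = 6·83 + 6.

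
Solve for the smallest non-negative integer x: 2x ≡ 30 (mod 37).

15

The inverse of 2 mod 37 is 19 (since 2·19 = 38 ≡ 1).
Multiplying both sides by 19: x ≡ 19·30 = 570 ≡ 15 (mod 37).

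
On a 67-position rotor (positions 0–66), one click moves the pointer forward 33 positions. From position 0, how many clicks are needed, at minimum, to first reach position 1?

67 = 2·33 + 1
33 = 33·1 + 0
Back-substituting gives 33·65 ≡ 1 (mod 67).

65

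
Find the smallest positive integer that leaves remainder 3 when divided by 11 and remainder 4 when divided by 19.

80

Since 19·7 ≡ 1 (mod 11), take x = 4 + 19·((3−4)·7 mod 11) = 4 + 19·4 = 80.
Check: 80 mod 11 = 3, 80 mod 19 = 4.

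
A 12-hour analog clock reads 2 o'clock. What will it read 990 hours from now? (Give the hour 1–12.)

990 = 82·12 + 6, so 990 mod 12 = 6.
2 + 6 → 8 on a 12-hour dial.

8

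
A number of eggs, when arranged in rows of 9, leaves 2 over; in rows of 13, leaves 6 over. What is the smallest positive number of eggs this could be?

110

Since 13·7 ≡ 1 (mod 9), take x = 6 + 13·((2−6)·7 mod 9) = 6 + 13·8 = 110.
Check: 110 mod 9 = 2, 110 mod 13 = 6.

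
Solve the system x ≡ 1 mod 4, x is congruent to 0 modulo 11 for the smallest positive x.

33

Since 11·3 ≡ 1 (mod 4), take x = 0 + 11·((1−0)·3 mod 4) = 0 + 11·3 = 33.
Check: 33 mod 4 = 1, 33 mod 11 = 0.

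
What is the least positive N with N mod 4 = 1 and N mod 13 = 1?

1

x ≡ 1 (mod 4) gives x ∈ {1}.
The first of these with x mod 13 = 1 is 1.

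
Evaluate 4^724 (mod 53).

47

Successive squares of 4 mod 53: 4^1≡4, 4^2≡16, 4^4≡44, 4^8≡28, 4^16≡42, 4^32≡15, 4^64≡13, 4^128≡10, 4^256≡47, 4^512≡36.
724 = 4 + 16 + 64 + 128 + 512, so 4^724 ≡ 44·42·13·10·36 ≡ 47 (mod 53).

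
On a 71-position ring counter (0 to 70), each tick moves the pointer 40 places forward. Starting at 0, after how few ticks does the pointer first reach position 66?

The inverse of 40 mod 71 is 16 (since 40·16 = 640 ≡ 1).
Multiplying both sides by 16: x ≡ 16·66 = 1056 ≡ 62 (mod 71).

62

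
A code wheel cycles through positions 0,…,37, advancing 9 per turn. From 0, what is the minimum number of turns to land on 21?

The inverse of 9 mod 38 is 17 (since 9·17 = 153 ≡ 1).
So x ≡ 17·21 = 357 ≡ 15 (mod 38).
Check: 9·15 = 135 = 3·38 + 21.

15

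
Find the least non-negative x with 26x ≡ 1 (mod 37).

26⁻¹ ≡ 10 (mod 37) because 26·10 = 260 = 7·37 + 1.
Multiplying both sides by 10: x ≡ 10·1 = 10 ≡ 10 (mod 37).
Check: 26·10 = 260 = 7·37 + 1.

10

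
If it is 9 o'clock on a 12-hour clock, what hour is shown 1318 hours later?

7

1318 − 109·12 = 10, so 1318 ≡ 10 (mod 12).
9 + 10 → 7 on a 12-hour dial.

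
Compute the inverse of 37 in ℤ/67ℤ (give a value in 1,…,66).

29

67 = 1·37 + 30
37 = 1·30 + 7
30 = 4·7 + 2
7 = 3·2 + 1
2 = 2·1 + 0
Back-substituting gives 37·29 ≡ 1 (mod 67).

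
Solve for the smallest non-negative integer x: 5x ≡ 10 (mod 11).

2

The inverse of 5 mod 11 is 9 (since 5·9 = 45 ≡ 1).
So x ≡ 9·10 = 90 ≡ 2 (mod 11).
Check: 5·2 = 10 = 0·11 + 10.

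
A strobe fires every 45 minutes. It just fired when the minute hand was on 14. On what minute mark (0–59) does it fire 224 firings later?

14

224·45 = 10080.
10080 = 168·60 + 0, so 10080 mod 60 = 0.
(14 + 0) mod 60 = 14.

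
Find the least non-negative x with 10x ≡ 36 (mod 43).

10⁻¹ ≡ 13 (mod 43) because 10·13 = 130 = 3·43 + 1.
Multiplying both sides by 13: x ≡ 13·36 = 468 ≡ 38 (mod 43).

38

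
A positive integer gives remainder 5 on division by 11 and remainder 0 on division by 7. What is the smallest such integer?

x ≡ 0 (mod 7) gives x ∈ {0, 7, 14, 21, 28, 35, 42, 49}.
The first of these with x mod 11 = 5 is 49.

49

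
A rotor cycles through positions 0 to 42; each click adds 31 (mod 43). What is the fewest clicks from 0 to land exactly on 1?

25

43 = 1·31 + 12
31 = 2·12 + 7
12 = 1·7 + 5
7 = 1·5 + 2
5 = 2·2 + 1
2 = 2·1 + 0
Back-substituting gives 31·25 ≡ 1 (mod 43).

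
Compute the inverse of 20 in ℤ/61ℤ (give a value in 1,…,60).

20·58 = 1160 = 19·61 + 1, so 20⁻¹ ≡ 58 (mod 61).

58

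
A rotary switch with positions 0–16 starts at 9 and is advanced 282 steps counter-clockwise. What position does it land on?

16

282 mod 17 = 10 (since 16·17 = 272).
(9 − 10) mod 17 = 16.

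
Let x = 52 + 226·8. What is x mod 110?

226·8 = 1808.
1808 − 16·110 = 48, so 1808 ≡ 48 (mod 110).
(52 + 48) mod 110 = 100.

100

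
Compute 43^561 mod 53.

6

By repeated squaring mod 53: 43^1≡43, 43^2≡47, 43^4≡36, 43^8≡24, 43^16≡46, 43^32≡49, 43^64≡16, 43^128≡44, 43^256≡28, 43^512≡42.
561 = 1 + 16 + 32 + 512, so 43^561 ≡ 43·46·49·42 ≡ 6 (mod 53).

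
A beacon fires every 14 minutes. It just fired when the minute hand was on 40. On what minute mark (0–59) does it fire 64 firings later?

64·14 = 896.
896 mod 60 = 56 (since 14·60 = 840).
(40 + 56) mod 60 = 36.

36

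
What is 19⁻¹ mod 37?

2

37 = 1·19 + 18
19 = 1·18 + 1
18 = 18·1 + 0
Back-substituting gives 19·2 ≡ 1 (mod 37).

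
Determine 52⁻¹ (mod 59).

52·42 = 2184 = 37·59 + 1, so 52⁻¹ ≡ 42 (mod 59).

42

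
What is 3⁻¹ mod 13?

9

13 = 4·3 + 1
3 = 3·1 + 0
Back-substituting gives 3·9 ≡ 1 (mod 13).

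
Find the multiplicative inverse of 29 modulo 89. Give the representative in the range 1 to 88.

89 = 3·29 + 2
29 = 14·2 + 1
2 = 2·1 + 0
Back-substituting gives 29·43 ≡ 1 (mod 89).

43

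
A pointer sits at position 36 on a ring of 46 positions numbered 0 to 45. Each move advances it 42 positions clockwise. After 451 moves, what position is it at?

451·42 = 18942.
18942 = 411·46 + 36, so 18942 mod 46 = 36.
(36 + 36) mod 46 = 26.

26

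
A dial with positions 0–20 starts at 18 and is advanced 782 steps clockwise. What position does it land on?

2

782 = 37·21 + 5, so 782 mod 21 = 5.
(18 + 5) mod 21 = 2.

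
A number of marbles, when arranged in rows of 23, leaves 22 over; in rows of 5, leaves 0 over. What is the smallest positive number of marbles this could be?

45

x ≡ 0 (mod 5) gives x ∈ {0, 5, 10, 15, 20, 25, 30, 35, …}.
The first of these with x mod 23 = 22 is 45.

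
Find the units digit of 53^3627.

Powers of 3 mod 10 repeat with period 4: 3, 9, 7, 1.
3627 mod 4 = 3, so the last digit matches 3^3 = 7.

7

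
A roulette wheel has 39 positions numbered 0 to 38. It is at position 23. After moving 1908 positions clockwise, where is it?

Dividing 1908 by 39 gives quotient 48 and remainder 36.
(23 + 36) mod 39 = 20.

20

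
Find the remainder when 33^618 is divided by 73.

Square-and-reduce mod 73: 33^1≡33, 33^2≡67, 33^4≡36, 33^8≡55, 33^16≡32, 33^32≡2, 33^64≡4, 33^128≡16, 33^256≡37, 33^512≡55.
Since 618 = 2 + 8 + 32 + 64 + 512 in binary, 33^618 ≡ 67·55·2·4·55 ≡ 70 (mod 73).

70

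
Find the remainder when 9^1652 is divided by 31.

19

Square-and-reduce mod 31: 9^1≡9, 9^2≡19, 9^4≡20, 9^8≡28, 9^16≡9, 9^32≡19, 9^64≡20, 9^128≡28, 9^256≡9, 9^512≡19, 9^1024≡20.
Since 1652 = 4 + 16 + 32 + 64 + 512 + 1024 in binary, 9^1652 ≡ 20·9·19·20·19·20 ≡ 19 (mod 31).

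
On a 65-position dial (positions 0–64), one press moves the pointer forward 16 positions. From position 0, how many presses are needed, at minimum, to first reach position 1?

65 = 4·16 + 1
16 = 16·1 + 0
Back-substituting gives 16·61 ≡ 1 (mod 65).

61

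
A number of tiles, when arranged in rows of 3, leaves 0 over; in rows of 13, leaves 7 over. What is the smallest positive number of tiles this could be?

33

Since 13·1 ≡ 1 (mod 3), take x = 7 + 13·((0−7)·1 mod 3) = 7 + 13·2 = 33.
Check: 33 mod 3 = 0, 33 mod 13 = 7.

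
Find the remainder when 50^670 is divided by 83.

77

By repeated squaring mod 83: 50^1≡50, 50^2≡10, 50^4≡17, 50^8≡40, 50^16≡23, 50^32≡31, 50^64≡48, 50^128≡63, 50^256≡68, 50^512≡59.
Since 670 = 2 + 4 + 8 + 16 + 128 + 512 in binary, 50^670 ≡ 10·17·40·23·63·59 ≡ 77 (mod 83).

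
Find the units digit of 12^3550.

4

The units digit of 12^n cycles with period 4: 2, 4, 8, 6, …
3550 leaves remainder 2 on division by 4, so 12^3550 ends in 4.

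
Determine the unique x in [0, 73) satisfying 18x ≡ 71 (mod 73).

8

18⁻¹ ≡ 69 (mod 73) because 18·69 = 1242 = 17·73 + 1.
So x ≡ 69·71 = 4899 ≡ 8 (mod 73).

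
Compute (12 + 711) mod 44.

19

711 = 16·44 + 7, so 711 mod 44 = 7.
(12 + 7) mod 44 = 19.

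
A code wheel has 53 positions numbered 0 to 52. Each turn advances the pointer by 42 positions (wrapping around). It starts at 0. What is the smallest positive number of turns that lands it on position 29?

7

42⁻¹ ≡ 24 (mod 53) because 42·24 = 1008 = 19·53 + 1.
Multiplying both sides by 24: x ≡ 24·29 = 696 ≡ 7 (mod 53).
Check: 42·7 = 294 = 5·53 + 29.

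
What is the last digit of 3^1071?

Last digits of 3^n: 3, 9, 7, 1 (period 4).
1071 leaves remainder 3 on division by 4, so 3^1071 ends in 7.

7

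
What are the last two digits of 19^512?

By repeated squaring mod 100: 19^1≡19, 19^2≡61, 19^4≡21, 19^8≡41, 19^16≡81, 19^32≡61, 19^64≡21, 19^128≡41, 19^256≡81, 19^512≡61.
Since 512 = 512 in binary, 19^512 ≡ 61 ≡ 61 (mod 100).

61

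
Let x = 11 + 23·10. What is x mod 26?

23·10 = 230.
230 mod 26 = 22 (since 8·26 = 208).
(11 + 22) mod 26 = 7.

7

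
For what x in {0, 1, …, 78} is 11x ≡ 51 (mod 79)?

19

The inverse of 11 mod 79 is 36 (since 11·36 = 396 ≡ 1).
So x ≡ 36·51 = 1836 ≡ 19 (mod 79).
Check: 11·19 = 209 = 2·79 + 51.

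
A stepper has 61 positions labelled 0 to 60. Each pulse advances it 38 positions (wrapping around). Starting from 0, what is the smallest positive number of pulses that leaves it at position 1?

61 = 1·38 + 23
38 = 1·23 + 15
23 = 1·15 + 8
15 = 1·8 + 7
8 = 1·7 + 1
7 = 7·1 + 0
Back-substituting gives 38·53 ≡ 1 (mod 61).

53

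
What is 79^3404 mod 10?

1

Powers of 9 mod 10 repeat with period 2: 9, 1.
3404 mod 2 = 0, so the last digit matches 9^2 = 1.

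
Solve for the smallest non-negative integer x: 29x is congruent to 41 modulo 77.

29⁻¹ ≡ 8 (mod 77) because 29·8 = 232 = 3·77 + 1.
Multiplying both sides by 8: x ≡ 8·41 = 328 ≡ 20 (mod 77).

20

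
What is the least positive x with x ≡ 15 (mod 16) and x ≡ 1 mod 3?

x ≡ 1 (mod 3) gives x ∈ {1, 4, 7, 10, 13, 16, 19, 22, …}.
The first of these with x mod 16 = 15 is 31.

31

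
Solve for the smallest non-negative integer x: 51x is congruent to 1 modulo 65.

The inverse of 51 mod 65 is 51 (since 51·51 = 2601 ≡ 1).
Multiplying both sides by 51: x ≡ 51·1 = 51 ≡ 51 (mod 65).

51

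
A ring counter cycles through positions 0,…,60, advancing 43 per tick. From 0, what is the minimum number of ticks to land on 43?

43⁻¹ ≡ 44 (mod 61) because 43·44 = 1892 = 31·61 + 1.
Multiplying both sides by 44: x ≡ 44·43 = 1892 ≡ 1 (mod 61).
Check: 43·1 = 43 = 0·61 + 43.

1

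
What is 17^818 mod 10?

Powers of 7 mod 10 repeat with period 4: 7, 9, 3, 1.
818 mod 4 = 2, so the last digit matches 7^2 = 9.

9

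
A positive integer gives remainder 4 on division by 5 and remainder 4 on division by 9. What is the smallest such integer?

4

x ≡ 4 (mod 5) gives x ∈ {4}.
The first of these with x mod 9 = 4 is 4.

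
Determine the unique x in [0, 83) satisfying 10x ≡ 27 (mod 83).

10⁻¹ ≡ 25 (mod 83) because 10·25 = 250 = 3·83 + 1.
Multiplying both sides by 25: x ≡ 25·27 = 675 ≡ 11 (mod 83).

11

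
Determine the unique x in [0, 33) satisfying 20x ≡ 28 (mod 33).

8

20⁻¹ ≡ 5 (mod 33) because 20·5 = 100 = 3·33 + 1.
So x ≡ 5·28 = 140 ≡ 8 (mod 33).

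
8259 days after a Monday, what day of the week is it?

Sunday

8259 mod 7 = 6 (since 1179·7 = 8253).
Monday + 6 days → Sunday.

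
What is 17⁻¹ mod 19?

9

17·9 = 153 = 8·19 + 1, so 17⁻¹ ≡ 9 (mod 19).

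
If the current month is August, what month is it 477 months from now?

477 mod 12 = 9 (since 39·12 = 468).
August + 9 months → May.

May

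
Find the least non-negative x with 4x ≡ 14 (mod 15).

4⁻¹ ≡ 4 (mod 15) because 4·4 = 16 = 1·15 + 1.
So x ≡ 4·14 = 56 ≡ 11 (mod 15).

11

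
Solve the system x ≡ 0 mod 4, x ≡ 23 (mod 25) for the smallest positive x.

x ≡ 0 (mod 4) gives x ∈ {0, 4, 8, 12, 16, 20, 24, 28, …}.
The first of these with x mod 25 = 23 is 48.

48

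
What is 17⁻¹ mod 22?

13

17·13 = 221 = 10·22 + 1, so 17⁻¹ ≡ 13 (mod 22).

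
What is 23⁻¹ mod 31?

31 = 1·23 + 8
23 = 2·8 + 7
8 = 1·7 + 1
7 = 7·1 + 0
Back-substituting gives 23·27 ≡ 1 (mod 31).

27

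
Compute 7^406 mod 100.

49

Successive squares of 7 mod 100: 7^1≡7, 7^2≡49, 7^4≡1, 7^8≡1, 7^16≡1, 7^32≡1, 7^64≡1, 7^128≡1, 7^256≡1.
406 = 2 + 4 + 16 + 128 + 256, so 7^406 ≡ 49·1·1·1·1 ≡ 49 (mod 100).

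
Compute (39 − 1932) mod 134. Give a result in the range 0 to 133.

1932 − 14·134 = 56, so 1932 ≡ 56 (mod 134).
(39 − 56) mod 134 = 117.

117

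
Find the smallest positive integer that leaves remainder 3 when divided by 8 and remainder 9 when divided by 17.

x ≡ 3 (mod 8) gives x ∈ {3, 11, 19, 27, 35, 43}.
The first of these with x mod 17 = 9 is 43.

43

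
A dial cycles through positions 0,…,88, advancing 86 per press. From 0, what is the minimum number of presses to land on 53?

86⁻¹ ≡ 59 (mod 89) because 86·59 = 5074 = 57·89 + 1.
Multiplying both sides by 59: x ≡ 59·53 = 3127 ≡ 12 (mod 89).

12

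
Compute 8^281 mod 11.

Successive squares of 8 mod 11: 8^1≡8, 8^2≡9, 8^4≡4, 8^8≡5, 8^16≡3, 8^32≡9, 8^64≡4, 8^128≡5, 8^256≡3.
281 = 1 + 8 + 16 + 256, so 8^281 ≡ 8·5·3·3 ≡ 8 (mod 11).

8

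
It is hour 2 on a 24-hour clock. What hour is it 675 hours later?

5

Dividing 675 by 24 gives quotient 28 and remainder 3.
(2 + 3) mod 24 = 5.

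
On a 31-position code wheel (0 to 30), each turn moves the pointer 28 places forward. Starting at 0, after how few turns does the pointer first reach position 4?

The inverse of 28 mod 31 is 10 (since 28·10 = 280 ≡ 1).
So x ≡ 10·4 = 40 ≡ 9 (mod 31).
Check: 28·9 = 252 = 8·31 + 4.

9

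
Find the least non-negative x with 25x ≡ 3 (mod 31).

The inverse of 25 mod 31 is 5 (since 25·5 = 125 ≡ 1).
Multiplying both sides by 5: x ≡ 5·3 = 15 ≡ 15 (mod 31).
Check: 25·15 = 375 = 12·31 + 3.

15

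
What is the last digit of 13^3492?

Last digits of 3^n: 3, 9, 7, 1 (period 4).
3492 mod 4 = 0, so the last digit matches 3^4 = 1.

1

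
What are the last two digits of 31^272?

Successive squares of 31 mod 100: 31^1≡31, 31^2≡61, 31^4≡21, 31^8≡41, 31^16≡81, 31^32≡61, 31^64≡21, 31^128≡41, 31^256≡81.
272 = 16 + 256, so 31^272 ≡ 81·81 ≡ 61 (mod 100).

61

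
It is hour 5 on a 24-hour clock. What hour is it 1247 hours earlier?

1247 = 51·24 + 23, so 1247 mod 24 = 23.
(5 − 23) mod 24 = 6.

6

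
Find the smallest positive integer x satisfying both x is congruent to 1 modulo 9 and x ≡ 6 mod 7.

55

x ≡ 6 (mod 7) gives x ∈ {6, 13, 20, 27, 34, 41, 48, 55}.
The first of these with x mod 9 = 1 is 55.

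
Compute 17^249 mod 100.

97

Successive squares of 17 mod 100: 17^1≡17, 17^2≡89, 17^4≡21, 17^8≡41, 17^16≡81, 17^32≡61, 17^64≡21, 17^128≡41.
249 = 1 + 8 + 16 + 32 + 64 + 128, so 17^249 ≡ 17·41·81·61·21·41 ≡ 97 (mod 100).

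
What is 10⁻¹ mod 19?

2

19 = 1·10 + 9
10 = 1·9 + 1
9 = 9·1 + 0
Back-substituting gives 10·2 ≡ 1 (mod 19).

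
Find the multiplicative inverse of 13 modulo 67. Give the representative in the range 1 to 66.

13·31 = 403 = 6·67 + 1, so 13⁻¹ ≡ 31 (mod 67).

31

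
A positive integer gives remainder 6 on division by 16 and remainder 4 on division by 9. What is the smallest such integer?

x ≡ 4 (mod 9) gives x ∈ {4, 13, 22}.
The first of these with x mod 16 = 6 is 22.

22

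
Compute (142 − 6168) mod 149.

6168 = 41·149 + 59, so 6168 mod 149 = 59.
(142 − 59) mod 149 = 83.

83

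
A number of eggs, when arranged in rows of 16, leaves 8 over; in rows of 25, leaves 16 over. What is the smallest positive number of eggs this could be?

x ≡ 8 (mod 16) gives x ∈ {8, 24, 40, 56, 72, 88, 104, 120, …}.
The first of these with x mod 25 = 16 is 216.

216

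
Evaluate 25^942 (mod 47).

32

Square-and-reduce mod 47: 25^1≡25, 25^2≡14, 25^4≡8, 25^8≡17, 25^16≡7, 25^32≡2, 25^64≡4, 25^128≡16, 25^256≡21, 25^512≡18.
942 = 2 + 4 + 8 + 32 + 128 + 256 + 512, so 25^942 ≡ 14·8·17·2·16·21·18 ≡ 32 (mod 47).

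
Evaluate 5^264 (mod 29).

Square-and-reduce mod 29: 5^1≡5, 5^2≡25, 5^4≡16, 5^8≡24, 5^16≡25, 5^32≡16, 5^64≡24, 5^128≡25, 5^256≡16.
264 = 8 + 256, so 5^264 ≡ 24·16 ≡ 7 (mod 29).

7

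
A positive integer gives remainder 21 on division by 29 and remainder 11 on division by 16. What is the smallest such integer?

427

Since 16·20 ≡ 1 (mod 29), take x = 11 + 16·((21−11)·20 mod 29) = 11 + 16·26 = 427.
Check: 427 mod 29 = 21, 427 mod 16 = 11.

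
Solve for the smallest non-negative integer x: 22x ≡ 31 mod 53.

52

The inverse of 22 mod 53 is 41 (since 22·41 = 902 ≡ 1).
So x ≡ 41·31 = 1271 ≡ 52 (mod 53).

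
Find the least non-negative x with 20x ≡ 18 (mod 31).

4

20⁻¹ ≡ 14 (mod 31) because 20·14 = 280 = 9·31 + 1.
Multiplying both sides by 14: x ≡ 14·18 = 252 ≡ 4 (mod 31).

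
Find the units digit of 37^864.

1

Powers of 7 mod 10 repeat with period 4: 7, 9, 3, 1.
864 mod 4 = 0, so the last digit matches 7^4 = 1.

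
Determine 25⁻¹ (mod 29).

7

29 = 1·25 + 4
25 = 6·4 + 1
4 = 4·1 + 0
Back-substituting gives 25·7 ≡ 1 (mod 29).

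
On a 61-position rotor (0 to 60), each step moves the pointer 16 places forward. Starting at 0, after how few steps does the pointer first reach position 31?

The inverse of 16 mod 61 is 42 (since 16·42 = 672 ≡ 1).
So x ≡ 42·31 = 1302 ≡ 21 (mod 61).
Check: 16·21 = 336 = 5·61 + 31.

21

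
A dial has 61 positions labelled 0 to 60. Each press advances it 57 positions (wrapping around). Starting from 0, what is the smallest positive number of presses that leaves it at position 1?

57·15 = 855 = 14·61 + 1, so 57⁻¹ ≡ 15 (mod 61).

15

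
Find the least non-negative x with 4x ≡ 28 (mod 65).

4⁻¹ ≡ 49 (mod 65) because 4·49 = 196 = 3·65 + 1.
So x ≡ 49·28 = 1372 ≡ 7 (mod 65).

7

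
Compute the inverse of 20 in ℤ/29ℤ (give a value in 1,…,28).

16

29 = 1·20 + 9
20 = 2·9 + 2
9 = 4·2 + 1
2 = 2·1 + 0
Back-substituting gives 20·16 ≡ 1 (mod 29).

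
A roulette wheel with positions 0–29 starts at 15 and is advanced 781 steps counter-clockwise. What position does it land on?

14

Dividing 781 by 30 gives quotient 26 and remainder 1.
(15 − 1) mod 30 = 14.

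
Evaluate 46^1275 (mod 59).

9

Square-and-reduce mod 59: 46^1≡46, 46^2≡51, 46^4≡5, 46^8≡25, 46^16≡35, 46^32≡45, 46^64≡19, 46^128≡7, 46^256≡49, 46^512≡41, 46^1024≡29.
Since 1275 = 1 + 2 + 8 + 16 + 32 + 64 + 128 + 1024 in binary, 46^1275 ≡ 46·51·25·35·45·19·7·29 ≡ 9 (mod 59).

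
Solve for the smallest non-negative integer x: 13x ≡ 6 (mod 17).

7

The inverse of 13 mod 17 is 4 (since 13·4 = 52 ≡ 1).
So x ≡ 4·6 = 24 ≡ 7 (mod 17).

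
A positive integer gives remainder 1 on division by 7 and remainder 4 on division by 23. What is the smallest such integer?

Since 23·4 ≡ 1 (mod 7), take x = 4 + 23·((1−4)·4 mod 7) = 4 + 23·2 = 50.
Check: 50 mod 7 = 1, 50 mod 23 = 4.

50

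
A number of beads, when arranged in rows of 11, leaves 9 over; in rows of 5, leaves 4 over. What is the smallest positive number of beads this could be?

9

Since 5·9 ≡ 1 (mod 11), take x = 4 + 5·((9−4)·9 mod 11) = 4 + 5·1 = 9.
Check: 9 mod 11 = 9, 9 mod 5 = 4.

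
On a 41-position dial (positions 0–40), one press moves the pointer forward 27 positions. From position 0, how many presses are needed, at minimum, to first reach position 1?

38

27·38 = 1026 = 25·41 + 1, so 27⁻¹ ≡ 38 (mod 41).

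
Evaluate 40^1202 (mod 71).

50

Successive squares of 40 mod 71: 40^1≡40, 40^2≡38, 40^4≡24, 40^8≡8, 40^16≡64, 40^32≡49, 40^64≡58, 40^128≡27, 40^256≡19, 40^512≡6, 40^1024≡36.
Since 1202 = 2 + 16 + 32 + 128 + 1024 in binary, 40^1202 ≡ 38·64·49·27·36 ≡ 50 (mod 71).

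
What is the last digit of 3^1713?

Last digits of 3^n: 3, 9, 7, 1 (period 4).
1713 mod 4 = 1, so the last digit matches 3^1 = 3.

3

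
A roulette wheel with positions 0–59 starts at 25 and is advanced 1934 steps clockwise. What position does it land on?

1934 = 32·60 + 14, so 1934 mod 60 = 14.
(25 + 14) mod 60 = 39.

39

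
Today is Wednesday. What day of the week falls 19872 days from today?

Tuesday

19872 − 2838·7 = 6, so 19872 ≡ 6 (mod 7).
Wednesday + 6 days → Tuesday.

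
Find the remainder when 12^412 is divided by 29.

By repeated squaring mod 29: 12^1≡12, 12^2≡28, 12^4≡1, 12^8≡1, 12^16≡1, 12^32≡1, 12^64≡1, 12^128≡1, 12^256≡1.
412 = 4 + 8 + 16 + 128 + 256, so 12^412 ≡ 1·1·1·1·1 ≡ 1 (mod 29).

1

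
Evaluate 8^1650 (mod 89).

1

Square-and-reduce mod 89: 8^1≡8, 8^2≡64, 8^4≡2, 8^8≡4, 8^16≡16, 8^32≡78, 8^64≡32, 8^128≡45, 8^256≡67, 8^512≡39, 8^1024≡8.
Since 1650 = 2 + 16 + 32 + 64 + 512 + 1024 in binary, 8^1650 ≡ 64·16·78·32·39·8 ≡ 1 (mod 89).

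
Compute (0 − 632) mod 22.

6

632 − 28·22 = 16, so 632 ≡ 16 (mod 22).
(0 − 16) mod 22 = 6.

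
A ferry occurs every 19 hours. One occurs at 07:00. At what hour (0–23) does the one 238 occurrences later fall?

17

238·19 = 4522.
4522 − 188·24 = 10, so 4522 ≡ 10 (mod 24).
(7 + 10) mod 24 = 17.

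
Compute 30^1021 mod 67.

By repeated squaring mod 67: 30^1≡30, 30^2≡29, 30^4≡37, 30^8≡29, 30^16≡37, 30^32≡29, 30^64≡37, 30^128≡29, 30^256≡37, 30^512≡29.
1021 = 1 + 4 + 8 + 16 + 32 + 64 + 128 + 256 + 512, so 30^1021 ≡ 30·37·29·37·29·37·29·37·29 ≡ 30 (mod 67).

30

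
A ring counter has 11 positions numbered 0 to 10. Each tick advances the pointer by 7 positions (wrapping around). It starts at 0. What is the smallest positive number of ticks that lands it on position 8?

9

The inverse of 7 mod 11 is 8 (since 7·8 = 56 ≡ 1).
Multiplying both sides by 8: x ≡ 8·8 = 64 ≡ 9 (mod 11).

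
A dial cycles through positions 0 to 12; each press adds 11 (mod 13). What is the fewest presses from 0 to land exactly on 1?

6

11·6 = 66 = 5·13 + 1, so 11⁻¹ ≡ 6 (mod 13).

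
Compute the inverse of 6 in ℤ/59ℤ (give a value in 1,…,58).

59 = 9·6 + 5
6 = 1·5 + 1
5 = 5·1 + 0
Back-substituting gives 6·10 ≡ 1 (mod 59).

10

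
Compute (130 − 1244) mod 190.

1244 mod 190 = 104 (since 6·190 = 1140).
(130 − 104) mod 190 = 26.

26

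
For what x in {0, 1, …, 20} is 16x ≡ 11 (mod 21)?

2

16⁻¹ ≡ 4 (mod 21) because 16·4 = 64 = 3·21 + 1.
So x ≡ 4·11 = 44 ≡ 2 (mod 21).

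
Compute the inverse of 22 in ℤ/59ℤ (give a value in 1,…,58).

51

59 = 2·22 + 15
22 = 1·15 + 7
15 = 2·7 + 1
7 = 7·1 + 0
Back-substituting gives 22·51 ≡ 1 (mod 59).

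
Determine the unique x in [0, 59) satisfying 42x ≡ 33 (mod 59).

5

42⁻¹ ≡ 52 (mod 59) because 42·52 = 2184 = 37·59 + 1.
Multiplying both sides by 52: x ≡ 52·33 = 1716 ≡ 5 (mod 59).
Check: 42·5 = 210 = 3·59 + 33.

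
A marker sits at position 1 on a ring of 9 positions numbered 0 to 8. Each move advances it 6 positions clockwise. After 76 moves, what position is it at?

76·6 = 456.
456 mod 9 = 6 (since 50·9 = 450).
(1 + 6) mod 9 = 7.

7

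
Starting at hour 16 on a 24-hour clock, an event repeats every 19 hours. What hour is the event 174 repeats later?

174·19 = 3306.
Dividing 3306 by 24 gives quotient 137 and remainder 18.
(16 + 18) mod 24 = 10.

10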